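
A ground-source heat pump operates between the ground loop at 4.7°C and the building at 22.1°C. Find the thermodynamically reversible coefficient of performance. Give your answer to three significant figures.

17.0

In absolute terms T_C = 277.85 K and T_H = 295.25 K, so ΔT = 17.40 K.
For a reversible cycle, COP_Carnot = T_H/ΔT = 295.25/17.40 = 16.97.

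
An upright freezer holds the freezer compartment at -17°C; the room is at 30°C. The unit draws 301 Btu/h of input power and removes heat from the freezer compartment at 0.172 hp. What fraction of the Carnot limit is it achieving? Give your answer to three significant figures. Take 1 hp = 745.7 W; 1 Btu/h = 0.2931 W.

0.267

Converting, Q̇_C = 0.1720 hp = 437.6 Btu/h, so COP_actual = Q̇_C/Ẇ = 437.6/301.0 = 1.454.
In absolute terms T_C = 256.15 K and T_H = 303.15 K, so ΔT = 47.00 K.
COP_Carnot = T_C/ΔT = 256.15/47.00 = 5.450.
η_II = COP_actual/COP_Carnot = 1.454/5.450 = 0.2668.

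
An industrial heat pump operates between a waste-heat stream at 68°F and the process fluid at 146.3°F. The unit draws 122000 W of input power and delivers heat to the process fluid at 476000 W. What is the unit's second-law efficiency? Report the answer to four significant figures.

COP_actual = Q̇_H/Ẇ = 476000/122000 = 3.902.
In absolute terms T_C = 293.15 K and T_H = 336.65 K, so ΔT = 43.50 K.
COP_Carnot = T_H/ΔT = 336.65/43.50 = 7.739.
η_II = COP_actual/COP_Carnot = 3.902/7.739 = 0.5041.

0.5041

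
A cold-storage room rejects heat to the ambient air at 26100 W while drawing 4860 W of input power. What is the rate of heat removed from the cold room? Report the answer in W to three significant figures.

For a cyclic device the first law requires Q̇_H = Q̇_C + Ẇ.
Q̇_C = Q̇_H − Ẇ = 21240 W.

21200 W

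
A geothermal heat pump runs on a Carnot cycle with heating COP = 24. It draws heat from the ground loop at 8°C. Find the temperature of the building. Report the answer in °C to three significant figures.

COP_HP = T_H/(T_H − T_C) rearranges to T_H = COP·T_C/(COP − 1).
With T_C = 281.15 K, T_H = 24 × 281.15/23.00 = 293.37 K.
Converting, 293.37 K = 20.22°C.

20.2 °C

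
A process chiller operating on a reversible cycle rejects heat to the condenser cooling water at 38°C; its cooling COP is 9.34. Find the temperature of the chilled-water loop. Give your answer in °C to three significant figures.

For a Carnot refrigerator COP_R = T_C/(T_H − T_C), so T_C = COP·T_H/(1 + COP).
With T_H = 311.15 K, T_C = 9.34 × 311.15/10.34 = 281.06 K.
Converting, 281.06 K = 7.91°C.

7.91 °C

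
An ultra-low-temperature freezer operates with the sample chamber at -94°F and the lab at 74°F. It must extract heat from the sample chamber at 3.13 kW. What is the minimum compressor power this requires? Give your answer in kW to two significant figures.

1.4 kW

In absolute terms T_C = 203.15 K and T_H = 296.48 K, so ΔT = 93.33 K.
COP_Carnot = T_C/ΔT = 203.15/93.33 = 2.177.
Ẇ_min = Q̇/COP_Carnot = 3.130/2.177 = 1.438 kW.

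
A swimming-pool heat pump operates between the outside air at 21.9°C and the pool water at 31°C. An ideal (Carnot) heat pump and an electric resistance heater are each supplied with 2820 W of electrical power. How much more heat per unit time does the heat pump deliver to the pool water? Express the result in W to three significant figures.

91400 W

In absolute terms T_C = 295.05 K and T_H = 304.15 K, so ΔT = 9.100 K.
COP_Carnot = T_H/ΔT = 304.15/9.100 = 33.42.
The heat pump delivers Q̇_H = COP × Ẇ = 94250 W; the resistance heater delivers Ẇ = 2820 W.
Extra = (COP − 1)·Ẇ = 91430 W.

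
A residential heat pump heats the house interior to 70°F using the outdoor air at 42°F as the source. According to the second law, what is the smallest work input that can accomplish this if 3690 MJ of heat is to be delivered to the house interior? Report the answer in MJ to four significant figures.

195.1 MJ

In absolute terms T_C = 278.71 K and T_H = 294.26 K, so ΔT = 15.56 K.
The reversible limit is COP_HP = T_H/ΔT = 18.92, so W_min = Q_H/COP = Q_H·ΔT/T_H.
W_min = 3690 × 15.56/294.26 = 195.1 MJ.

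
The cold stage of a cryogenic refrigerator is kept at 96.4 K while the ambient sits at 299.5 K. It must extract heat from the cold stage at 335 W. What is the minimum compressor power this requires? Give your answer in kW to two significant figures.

0.71 kW

The reservoir spacing is ΔT = 299.5 − 96.4 = 203.1 K.
COP_Carnot = T_C/ΔT = 96.40/203.1 = 0.4746.
Ẇ_min = Q̇/COP_Carnot = 335.0/0.4746 = 705.8 W = 0.7058 kW.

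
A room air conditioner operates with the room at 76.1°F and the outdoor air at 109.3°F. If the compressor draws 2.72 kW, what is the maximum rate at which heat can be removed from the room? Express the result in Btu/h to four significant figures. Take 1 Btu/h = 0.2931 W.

149800 Btu/h

In absolute terms T_C = 297.65 K and T_H = 316.09 K, so ΔT = 18.44 K.
COP_Carnot = T_C/ΔT = 297.65/18.44 = 16.14.
Q̇_max = COP_Carnot × Ẇ = 16.14 × 2.720 kW = 43.89 kW = 149800 Btu/h.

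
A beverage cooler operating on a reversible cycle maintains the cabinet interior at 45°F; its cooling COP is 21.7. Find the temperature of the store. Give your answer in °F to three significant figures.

68.3 °F

COP_R = T_C/(T_H − T_C) gives T_H − T_C = T_C/COP.
With T_C = 280.37 K, T_H = 280.37 × (1 + 1/21.7) = 293.29 K.
Converting, 293.29 K = 68.26°F.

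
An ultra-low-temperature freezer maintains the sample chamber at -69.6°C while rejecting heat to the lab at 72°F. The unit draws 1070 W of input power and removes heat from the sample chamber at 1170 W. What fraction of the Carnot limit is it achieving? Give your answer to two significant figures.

0.49

COP_actual = Q̇_C/Ẇ = 1170/1070 = 1.093.
In absolute terms T_C = 203.55 K and T_H = 295.37 K, so ΔT = 91.82 K.
COP_Carnot = T_C/ΔT = 203.55/91.82 = 2.217.
η_II = COP_actual/COP_Carnot = 1.093/2.217 = 0.4933.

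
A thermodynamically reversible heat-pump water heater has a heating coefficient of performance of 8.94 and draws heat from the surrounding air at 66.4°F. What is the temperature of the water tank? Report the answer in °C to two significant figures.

COP_HP = T_H/(T_H − T_C) rearranges to T_H = COP·T_C/(COP − 1).
With T_C = 292.26 K, T_H = 8.94 × 292.26/7.940 = 329.07 K.
Converting, 329.07 K = 55.92°C.

56 °C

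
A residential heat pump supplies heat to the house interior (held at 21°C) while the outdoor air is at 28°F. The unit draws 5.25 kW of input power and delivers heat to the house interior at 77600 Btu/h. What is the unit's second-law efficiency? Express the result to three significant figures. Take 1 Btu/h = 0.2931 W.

Converting, Q̇_H = 77600 Btu/h = 22.74 kW, so COP_actual = Q̇_H/Ẇ = 22.74/5.250 = 4.332.
In absolute terms T_C = 270.93 K and T_H = 294.15 K, so ΔT = 23.22 K.
COP_Carnot = T_H/ΔT = 294.15/23.22 = 12.67.
η_II = COP_actual/COP_Carnot = 4.332/12.67 = 0.3420.

0.342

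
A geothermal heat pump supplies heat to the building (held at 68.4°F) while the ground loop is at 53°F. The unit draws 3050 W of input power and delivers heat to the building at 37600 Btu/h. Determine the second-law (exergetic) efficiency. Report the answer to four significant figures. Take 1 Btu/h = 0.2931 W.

0.1054

Converting, Q̇_H = 37600 Btu/h = 11020 W, so COP_actual = Q̇_H/Ẇ = 11020/3050 = 3.613.
In absolute terms T_C = 284.82 K and T_H = 293.37 K, so ΔT = 8.556 K.
COP_Carnot = T_H/ΔT = 293.37/8.556 = 34.29.
η_II = COP_actual/COP_Carnot = 3.613/34.29 = 0.1054.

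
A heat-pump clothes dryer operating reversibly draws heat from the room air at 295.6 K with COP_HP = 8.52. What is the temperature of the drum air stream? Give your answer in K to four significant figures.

COP_HP = T_H/(T_H − T_C) rearranges to T_H = COP·T_C/(COP − 1).
With T_C = 295.60 K, T_H = 8.52 × 295.60/7.520 = 334.91 K.

334.9 K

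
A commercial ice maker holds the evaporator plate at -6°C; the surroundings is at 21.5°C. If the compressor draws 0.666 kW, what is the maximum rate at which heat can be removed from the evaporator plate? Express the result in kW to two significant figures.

In absolute terms T_C = 267.15 K and T_H = 294.65 K, so ΔT = 27.50 K.
COP_Carnot = T_C/ΔT = 267.15/27.50 = 9.715.
Q̇_max = COP_Carnot × Ẇ = 9.715 × 0.6660 kW = 6.470 kW.

6.5 kW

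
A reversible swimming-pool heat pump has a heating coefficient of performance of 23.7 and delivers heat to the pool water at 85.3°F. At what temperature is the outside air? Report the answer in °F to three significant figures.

62.3 °F

COP_HP = T_H/(T_H − T_C) gives T_H − T_C = T_H/COP.
With T_H = 302.76 K, T_C = 302.76 × (1 − 1/23.7) = 289.99 K.
Converting, 289.99 K = 62.31°F.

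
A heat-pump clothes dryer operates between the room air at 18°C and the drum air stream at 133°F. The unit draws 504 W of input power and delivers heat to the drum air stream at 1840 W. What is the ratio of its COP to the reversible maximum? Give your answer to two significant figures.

COP_actual = Q̇_H/Ẇ = 1840/504.0 = 3.651.
In absolute terms T_C = 291.15 K and T_H = 329.26 K, so ΔT = 38.11 K.
COP_Carnot = T_H/ΔT = 329.26/38.11 = 8.640.
η_II = COP_actual/COP_Carnot = 3.651/8.640 = 0.4226.

0.42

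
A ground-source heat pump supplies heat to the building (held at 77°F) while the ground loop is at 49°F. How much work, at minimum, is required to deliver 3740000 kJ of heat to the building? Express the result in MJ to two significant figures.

200 MJ

In absolute terms T_C = 282.59 K and T_H = 298.15 K, so ΔT = 15.56 K.
The reversible limit is COP_HP = T_H/ΔT = 19.17, so W_min = Q_H/COP = Q_H·ΔT/T_H.
W_min = 3740000 × 15.56/298.15 = 195100 kJ = 195.1 MJ.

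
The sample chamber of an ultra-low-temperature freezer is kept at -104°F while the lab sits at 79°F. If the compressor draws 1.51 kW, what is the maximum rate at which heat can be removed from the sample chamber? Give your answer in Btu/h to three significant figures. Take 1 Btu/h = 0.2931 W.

10000 Btu/h

In absolute terms T_C = 197.59 K and T_H = 299.26 K, so ΔT = 101.7 K.
COP_Carnot = T_C/ΔT = 197.59/101.7 = 1.944.
Q̇_max = COP_Carnot × Ẇ = 1.944 × 1.510 kW = 2.935 kW = 10010 Btu/h.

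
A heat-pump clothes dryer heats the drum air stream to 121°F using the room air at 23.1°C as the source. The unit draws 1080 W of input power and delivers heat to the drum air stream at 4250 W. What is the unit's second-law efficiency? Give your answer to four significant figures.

COP_actual = Q̇_H/Ẇ = 4250/1080 = 3.935.
In absolute terms T_C = 296.25 K and T_H = 322.59 K, so ΔT = 26.34 K.
COP_Carnot = T_H/ΔT = 322.59/26.34 = 12.25.
η_II = COP_actual/COP_Carnot = 3.935/12.25 = 0.3214.

0.3214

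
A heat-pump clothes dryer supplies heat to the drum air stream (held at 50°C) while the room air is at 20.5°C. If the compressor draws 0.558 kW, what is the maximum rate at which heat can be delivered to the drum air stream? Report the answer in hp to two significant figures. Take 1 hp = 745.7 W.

In absolute terms T_C = 293.65 K and T_H = 323.15 K, so ΔT = 29.50 K.
COP_Carnot = T_H/ΔT = 323.15/29.50 = 10.95.
Q̇_max = COP_Carnot × Ẇ = 10.95 × 0.5580 kW = 6.112 kW = 8.197 hp.

8.2 hp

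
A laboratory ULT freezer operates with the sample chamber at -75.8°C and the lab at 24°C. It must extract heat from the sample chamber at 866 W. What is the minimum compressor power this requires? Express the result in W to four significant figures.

437.9 W

In absolute terms T_C = 197.35 K and T_H = 297.15 K, so ΔT = 99.80 K.
COP_Carnot = T_C/ΔT = 197.35/99.80 = 1.977.
Ẇ_min = Q̇/COP_Carnot = 866.0/1.977 = 437.9 W.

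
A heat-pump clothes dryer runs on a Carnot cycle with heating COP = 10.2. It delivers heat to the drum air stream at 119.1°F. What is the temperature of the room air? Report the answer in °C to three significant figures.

16.9 °C

COP_HP = T_H/(T_H − T_C) gives T_H − T_C = T_H/COP.
With T_H = 321.54 K, T_C = 321.54 × (1 − 1/10.2) = 290.02 K.
Converting, 290.02 K = 16.87°C.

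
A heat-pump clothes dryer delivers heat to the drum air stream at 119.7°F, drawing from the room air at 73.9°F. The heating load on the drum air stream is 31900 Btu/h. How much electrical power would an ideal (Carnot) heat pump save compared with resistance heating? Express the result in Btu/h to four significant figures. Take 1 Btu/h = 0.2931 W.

29380 Btu/h

In absolute terms T_C = 296.43 K and T_H = 321.87 K, so ΔT = 25.44 K.
COP_Carnot = T_H/ΔT = 321.87/25.44 = 12.65.
Resistance heating needs Ẇ_res = Q̇_H = 31900 Btu/h; the reversible heat pump needs only Ẇ_hp = Q̇_H/COP = 2522 Btu/h.
Saving = 31900 − 2522 = 29380 Btu/h.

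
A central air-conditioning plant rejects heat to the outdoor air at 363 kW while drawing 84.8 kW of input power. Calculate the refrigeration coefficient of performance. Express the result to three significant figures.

The first law gives Q̇_H = Q̇_C + Ẇ, so the three rates are Q̇_C = 278.2, Q̇_H = 363.0, Ẇ = 84.80 kW.
COP_R = Q̇_C/Ẇ = 278.2/84.80 = 3.281.

3.28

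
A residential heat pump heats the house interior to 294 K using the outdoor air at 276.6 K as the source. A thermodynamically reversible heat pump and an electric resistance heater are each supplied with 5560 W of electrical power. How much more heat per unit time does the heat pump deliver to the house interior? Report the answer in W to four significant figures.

The reservoir spacing is ΔT = 294 − 276.6 = 17.40 K.
COP_Carnot = T_H/ΔT = 294.00/17.40 = 16.90.
The heat pump delivers Q̇_H = COP × Ẇ = 93940 W; the resistance heater delivers Ẇ = 5560 W.
Extra = (COP − 1)·Ẇ = 88380 W.

88380 W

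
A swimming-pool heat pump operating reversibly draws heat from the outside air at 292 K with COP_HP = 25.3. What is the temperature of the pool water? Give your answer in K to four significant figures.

304.0 K

COP_HP = T_H/(T_H − T_C) rearranges to T_H = COP·T_C/(COP − 1).
With T_C = 292.00 K, T_H = 25.3 × 292.00/24.30 = 304.02 K.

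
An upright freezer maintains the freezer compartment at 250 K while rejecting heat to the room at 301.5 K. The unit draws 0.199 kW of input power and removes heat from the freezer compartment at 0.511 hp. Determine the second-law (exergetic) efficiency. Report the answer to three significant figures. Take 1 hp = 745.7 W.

0.394

Converting, Q̇_C = 0.5110 hp = 0.3811 kW, so COP_actual = Q̇_C/Ẇ = 0.3811/0.1990 = 1.915.
The reservoir spacing is ΔT = 301.5 − 250 = 51.50 K.
COP_Carnot = T_C/ΔT = 250.00/51.50 = 4.854.
η_II = COP_actual/COP_Carnot = 1.915/4.854 = 0.3945.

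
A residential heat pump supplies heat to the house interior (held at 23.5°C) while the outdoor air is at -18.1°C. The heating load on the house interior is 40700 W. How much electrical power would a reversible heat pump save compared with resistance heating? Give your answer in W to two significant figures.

35000 W

In absolute terms T_C = 255.05 K and T_H = 296.65 K, so ΔT = 41.60 K.
COP_Carnot = T_H/ΔT = 296.65/41.60 = 7.131.
Resistance heating needs Ẇ_res = Q̇_H = 40700 W; the reversible heat pump needs only Ẇ_hp = Q̇_H/COP = 5707 W.
Saving = 40700 − 5707 = 34990 W.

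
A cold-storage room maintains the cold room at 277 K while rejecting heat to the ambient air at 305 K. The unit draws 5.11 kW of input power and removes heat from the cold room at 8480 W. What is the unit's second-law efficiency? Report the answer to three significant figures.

Converting, Q̇_C = 8480 W = 8.480 kW, so COP_actual = Q̇_C/Ẇ = 8.480/5.110 = 1.659.
The reservoir spacing is ΔT = 305 − 277 = 28.00 K.
COP_Carnot = T_C/ΔT = 277.00/28.00 = 9.893.
η_II = COP_actual/COP_Carnot = 1.659/9.893 = 0.1677.

0.168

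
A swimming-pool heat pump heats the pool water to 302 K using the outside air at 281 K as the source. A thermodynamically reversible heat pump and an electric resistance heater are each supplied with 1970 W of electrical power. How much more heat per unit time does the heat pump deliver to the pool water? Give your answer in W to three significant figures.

The reservoir spacing is ΔT = 302 − 281 = 21.00 K.
COP_Carnot = T_H/ΔT = 302.00/21.00 = 14.38.
The heat pump delivers Q̇_H = COP × Ẇ = 28330 W; the resistance heater delivers Ẇ = 1970 W.
Extra = (COP − 1)·Ẇ = 26360 W.

26400 W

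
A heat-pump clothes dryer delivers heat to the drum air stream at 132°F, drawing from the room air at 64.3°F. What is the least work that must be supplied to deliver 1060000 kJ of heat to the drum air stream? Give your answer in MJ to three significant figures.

121 MJ

In absolute terms T_C = 291.09 K and T_H = 328.71 K, so ΔT = 37.61 K.
The reversible limit is COP_HP = T_H/ΔT = 8.740, so W_min = Q_H/COP = Q_H·ΔT/T_H.
W_min = 1060000 × 37.61/328.71 = 121300 kJ = 121.3 MJ.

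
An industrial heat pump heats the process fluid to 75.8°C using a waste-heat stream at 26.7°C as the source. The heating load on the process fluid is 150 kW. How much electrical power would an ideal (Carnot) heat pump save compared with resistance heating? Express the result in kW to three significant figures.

In absolute terms T_C = 299.85 K and T_H = 348.95 K, so ΔT = 49.10 K.
COP_Carnot = T_H/ΔT = 348.95/49.10 = 7.107.
Resistance heating needs Ẇ_res = Q̇_H = 150.0 kW; the reversible heat pump needs only Ẇ_hp = Q̇_H/COP = 21.11 kW.
Saving = 150.0 − 21.11 = 128.9 kW.

129 kW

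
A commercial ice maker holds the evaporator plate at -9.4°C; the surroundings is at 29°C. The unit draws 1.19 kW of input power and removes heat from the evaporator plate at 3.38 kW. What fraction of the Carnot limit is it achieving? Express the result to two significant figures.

COP_actual = Q̇_C/Ẇ = 3.380/1.190 = 2.840.
In absolute terms T_C = 263.75 K and T_H = 302.15 K, so ΔT = 38.40 K.
COP_Carnot = T_C/ΔT = 263.75/38.40 = 6.868.
η_II = COP_actual/COP_Carnot = 2.840/6.868 = 0.4135.

0.41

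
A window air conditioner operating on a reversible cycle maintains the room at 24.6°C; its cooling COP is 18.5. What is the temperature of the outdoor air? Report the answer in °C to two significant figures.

COP_R = T_C/(T_H − T_C) gives T_H − T_C = T_C/COP.
With T_C = 297.75 K, T_H = 297.75 × (1 + 1/18.5) = 313.84 K.
Converting, 313.84 K = 40.69°C.

41 °C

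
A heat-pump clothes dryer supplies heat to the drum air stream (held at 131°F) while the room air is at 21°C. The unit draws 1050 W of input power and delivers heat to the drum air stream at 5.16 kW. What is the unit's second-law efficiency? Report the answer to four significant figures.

0.5092

Converting, Q̇_H = 5.160 kW = 5160 W, so COP_actual = Q̇_H/Ẇ = 5160/1050 = 4.914.
In absolute terms T_C = 294.15 K and T_H = 328.15 K, so ΔT = 34.00 K.
COP_Carnot = T_H/ΔT = 328.15/34.00 = 9.651.
η_II = COP_actual/COP_Carnot = 4.914/9.651 = 0.5092.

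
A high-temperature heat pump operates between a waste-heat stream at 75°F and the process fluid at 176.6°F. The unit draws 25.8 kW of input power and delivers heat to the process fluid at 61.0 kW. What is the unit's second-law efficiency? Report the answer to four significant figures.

COP_actual = Q̇_H/Ẇ = 61.00/25.80 = 2.364.
In absolute terms T_C = 297.04 K and T_H = 353.48 K, so ΔT = 56.44 K.
COP_Carnot = T_H/ΔT = 353.48/56.44 = 6.263.
η_II = COP_actual/COP_Carnot = 2.364/6.263 = 0.3775.

0.3775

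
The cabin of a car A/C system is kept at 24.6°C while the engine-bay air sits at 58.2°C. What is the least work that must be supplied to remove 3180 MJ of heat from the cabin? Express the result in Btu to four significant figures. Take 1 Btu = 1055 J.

In absolute terms T_C = 297.75 K and T_H = 331.35 K, so ΔT = 33.60 K.
The reversible limit is COP_R = T_C/ΔT = 8.862, so W_min = Q_C/COP = Q_C·ΔT/T_C.
W_min = 3180 × 33.60/297.75 = 358.9 MJ = 340100 Btu.

340100 Btu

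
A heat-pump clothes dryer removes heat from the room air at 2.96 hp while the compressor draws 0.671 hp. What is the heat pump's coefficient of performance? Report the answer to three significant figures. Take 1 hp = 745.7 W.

5.41

The first law gives Q̇_H = Q̇_C + Ẇ, so the three rates are Q̇_C = 2.960, Q̇_H = 3.631, Ẇ = 0.6710 hp.
COP_HP = Q̇_H/Ẇ = 3.631/0.6710 = 5.411.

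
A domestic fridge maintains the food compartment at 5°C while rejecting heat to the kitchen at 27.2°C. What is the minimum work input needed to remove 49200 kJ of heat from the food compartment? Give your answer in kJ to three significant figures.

In absolute terms T_C = 278.15 K and T_H = 300.35 K, so ΔT = 22.20 K.
The reversible limit is COP_R = T_C/ΔT = 12.53, so W_min = Q_C/COP = Q_C·ΔT/T_C.
W_min = 49200 × 22.20/278.15 = 3927 kJ.

3930 kJ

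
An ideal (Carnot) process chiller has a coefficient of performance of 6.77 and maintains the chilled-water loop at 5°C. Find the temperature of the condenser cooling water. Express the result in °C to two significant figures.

COP_R = T_C/(T_H − T_C) gives T_H − T_C = T_C/COP.
With T_C = 278.15 K, T_H = 278.15 × (1 + 1/6.77) = 319.24 K.
Converting, 319.24 K = 46.09°C.

46 °C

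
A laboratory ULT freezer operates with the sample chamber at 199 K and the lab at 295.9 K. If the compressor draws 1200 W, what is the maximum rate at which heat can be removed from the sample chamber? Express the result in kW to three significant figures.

The reservoir spacing is ΔT = 295.9 − 199 = 96.90 K.
COP_Carnot = T_C/ΔT = 199.00/96.90 = 2.054.
Q̇_max = COP_Carnot × Ẇ = 2.054 × 1200 W = 2464 W = 2.464 kW.

2.46 kW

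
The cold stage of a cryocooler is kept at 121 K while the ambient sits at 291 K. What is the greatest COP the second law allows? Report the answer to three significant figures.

0.712

The reservoir spacing is ΔT = 291 − 121 = 170.0 K.
For a reversible cycle, COP_Carnot = T_C/ΔT = 121.00/170.0 = 0.7118.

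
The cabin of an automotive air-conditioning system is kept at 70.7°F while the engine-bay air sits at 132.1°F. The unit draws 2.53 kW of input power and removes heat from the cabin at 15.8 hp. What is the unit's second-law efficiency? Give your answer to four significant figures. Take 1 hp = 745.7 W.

0.5391

Converting, Q̇_C = 15.80 hp = 11.78 kW, so COP_actual = Q̇_C/Ẇ = 11.78/2.530 = 4.657.
In absolute terms T_C = 294.65 K and T_H = 328.76 K, so ΔT = 34.11 K.
COP_Carnot = T_C/ΔT = 294.65/34.11 = 8.638.
η_II = COP_actual/COP_Carnot = 4.657/8.638 = 0.5391.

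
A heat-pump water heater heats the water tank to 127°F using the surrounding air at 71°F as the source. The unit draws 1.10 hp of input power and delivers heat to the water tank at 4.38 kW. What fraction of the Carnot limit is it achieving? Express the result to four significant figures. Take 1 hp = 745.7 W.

Converting, Q̇_H = 4.380 kW = 5.874 hp, so COP_actual = Q̇_H/Ẇ = 5.874/1.100 = 5.340.
In absolute terms T_C = 294.82 K and T_H = 325.93 K, so ΔT = 31.11 K.
COP_Carnot = T_H/ΔT = 325.93/31.11 = 10.48.
η_II = COP_actual/COP_Carnot = 5.340/10.48 = 0.5097.

0.5097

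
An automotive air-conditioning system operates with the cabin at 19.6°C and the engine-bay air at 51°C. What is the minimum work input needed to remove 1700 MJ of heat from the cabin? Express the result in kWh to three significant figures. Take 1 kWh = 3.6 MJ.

50.6 kWh

In absolute terms T_C = 292.75 K and T_H = 324.15 K, so ΔT = 31.40 K.
The reversible limit is COP_R = T_C/ΔT = 9.323, so W_min = Q_C/COP = Q_C·ΔT/T_C.
W_min = 1700 × 31.40/292.75 = 182.3 MJ = 50.65 kWh.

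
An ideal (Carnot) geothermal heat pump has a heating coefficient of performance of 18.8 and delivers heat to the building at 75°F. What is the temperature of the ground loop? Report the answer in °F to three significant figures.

46.6 °F

COP_HP = T_H/(T_H − T_C) gives T_H − T_C = T_H/COP.
With T_H = 297.04 K, T_C = 297.04 × (1 − 1/18.8) = 281.24 K.
Converting, 281.24 K = 46.56°F.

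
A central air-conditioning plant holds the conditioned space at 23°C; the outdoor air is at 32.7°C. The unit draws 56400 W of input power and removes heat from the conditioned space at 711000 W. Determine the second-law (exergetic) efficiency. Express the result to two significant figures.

COP_actual = Q̇_C/Ẇ = 711000/56400 = 12.61.
In absolute terms T_C = 296.15 K and T_H = 305.85 K, so ΔT = 9.700 K.
COP_Carnot = T_C/ΔT = 296.15/9.700 = 30.53.
η_II = COP_actual/COP_Carnot = 12.61/30.53 = 0.4129.

0.41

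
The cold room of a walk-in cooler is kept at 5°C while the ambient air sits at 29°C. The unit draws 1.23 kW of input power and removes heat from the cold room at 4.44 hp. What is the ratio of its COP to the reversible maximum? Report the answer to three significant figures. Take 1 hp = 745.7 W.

Converting, Q̇_C = 4.440 hp = 3.311 kW, so COP_actual = Q̇_C/Ẇ = 3.311/1.230 = 2.692.
In absolute terms T_C = 278.15 K and T_H = 302.15 K, so ΔT = 24.00 K.
COP_Carnot = T_C/ΔT = 278.15/24.00 = 11.59.
η_II = COP_actual/COP_Carnot = 2.692/11.59 = 0.2323.

0.232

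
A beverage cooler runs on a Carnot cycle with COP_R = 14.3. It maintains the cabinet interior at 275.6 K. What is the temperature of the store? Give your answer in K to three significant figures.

COP_R = T_C/(T_H − T_C) gives T_H − T_C = T_C/COP.
With T_C = 275.60 K, T_H = 275.60 × (1 + 1/14.3) = 294.87 K.

295 K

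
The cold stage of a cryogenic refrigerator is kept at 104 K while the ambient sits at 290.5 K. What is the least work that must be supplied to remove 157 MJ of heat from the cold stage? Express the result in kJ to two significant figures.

The reservoir spacing is ΔT = 290.5 − 104 = 186.5 K.
The reversible limit is COP_R = T_C/ΔT = 0.5576, so W_min = Q_C/COP = Q_C·ΔT/T_C.
W_min = 157.0 × 186.5/104.00 = 281.5 MJ = 281500 kJ.

280000 kJ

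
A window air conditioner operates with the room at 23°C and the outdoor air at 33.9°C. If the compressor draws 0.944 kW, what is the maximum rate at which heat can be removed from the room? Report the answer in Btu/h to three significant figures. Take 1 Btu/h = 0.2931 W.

In absolute terms T_C = 296.15 K and T_H = 307.05 K, so ΔT = 10.90 K.
COP_Carnot = T_C/ΔT = 296.15/10.90 = 27.17.
Q̇_max = COP_Carnot × Ẇ = 27.17 × 0.9440 kW = 25.65 kW = 87510 Btu/h.

87500 Btu/h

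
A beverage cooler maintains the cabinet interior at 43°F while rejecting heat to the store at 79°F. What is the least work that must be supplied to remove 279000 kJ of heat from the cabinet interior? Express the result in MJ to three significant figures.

20.0 MJ

In absolute terms T_C = 279.26 K and T_H = 299.26 K, so ΔT = 20.00 K.
The reversible limit is COP_R = T_C/ΔT = 13.96, so W_min = Q_C/COP = Q_C·ΔT/T_C.
W_min = 279000 × 20.00/279.26 = 19980 kJ = 19.98 MJ.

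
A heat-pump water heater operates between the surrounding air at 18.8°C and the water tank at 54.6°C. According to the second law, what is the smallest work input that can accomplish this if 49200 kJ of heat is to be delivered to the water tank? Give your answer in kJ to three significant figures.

In absolute terms T_C = 291.95 K and T_H = 327.75 K, so ΔT = 35.80 K.
The reversible limit is COP_HP = T_H/ΔT = 9.155, so W_min = Q_H/COP = Q_H·ΔT/T_H.
W_min = 49200 × 35.80/327.75 = 5374 kJ.

5370 kJ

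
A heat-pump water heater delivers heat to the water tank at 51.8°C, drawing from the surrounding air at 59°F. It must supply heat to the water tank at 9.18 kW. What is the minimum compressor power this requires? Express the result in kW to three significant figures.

1.04 kW

In absolute terms T_C = 288.15 K and T_H = 324.95 K, so ΔT = 36.80 K.
COP_Carnot = T_H/ΔT = 324.95/36.80 = 8.830.
Ẇ_min = Q̇/COP_Carnot = 9.180/8.830 = 1.040 kW.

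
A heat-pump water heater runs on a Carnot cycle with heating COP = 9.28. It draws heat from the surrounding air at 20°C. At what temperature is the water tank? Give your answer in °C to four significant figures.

55.40 °C

COP_HP = T_H/(T_H − T_C) rearranges to T_H = COP·T_C/(COP − 1).
With T_C = 293.15 K, T_H = 9.28 × 293.15/8.280 = 328.55 K.
Converting, 328.55 K = 55.40°C.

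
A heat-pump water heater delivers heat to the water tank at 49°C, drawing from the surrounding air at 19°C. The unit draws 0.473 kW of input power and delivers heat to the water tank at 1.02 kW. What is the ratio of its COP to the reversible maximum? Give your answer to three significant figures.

0.201

COP_actual = Q̇_H/Ẇ = 1.020/0.4730 = 2.156.
In absolute terms T_C = 292.15 K and T_H = 322.15 K, so ΔT = 30.00 K.
COP_Carnot = T_H/ΔT = 322.15/30.00 = 10.74.
η_II = COP_actual/COP_Carnot = 2.156/10.74 = 0.2008.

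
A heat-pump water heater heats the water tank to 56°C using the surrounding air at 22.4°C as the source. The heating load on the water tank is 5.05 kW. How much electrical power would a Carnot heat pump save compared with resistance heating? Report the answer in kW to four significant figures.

4.534 kW

In absolute terms T_C = 295.55 K and T_H = 329.15 K, so ΔT = 33.60 K.
COP_Carnot = T_H/ΔT = 329.15/33.60 = 9.796.
Resistance heating needs Ẇ_res = Q̇_H = 5.050 kW; the reversible heat pump needs only Ẇ_hp = Q̇_H/COP = 0.5155 kW.
Saving = 5.050 − 0.5155 = 4.534 kW.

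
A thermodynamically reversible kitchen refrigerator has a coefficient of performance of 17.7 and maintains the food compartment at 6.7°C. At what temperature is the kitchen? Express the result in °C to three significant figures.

COP_R = T_C/(T_H − T_C) gives T_H − T_C = T_C/COP.
With T_C = 279.85 K, T_H = 279.85 × (1 + 1/17.7) = 295.66 K.
Converting, 295.66 K = 22.51°C.

22.5 °C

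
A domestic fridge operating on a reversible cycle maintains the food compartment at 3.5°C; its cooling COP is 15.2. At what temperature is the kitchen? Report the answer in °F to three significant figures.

COP_R = T_C/(T_H − T_C) gives T_H − T_C = T_C/COP.
With T_C = 276.65 K, T_H = 276.65 × (1 + 1/15.2) = 294.85 K.
Converting, 294.85 K = 71.06°F.

71.1 °F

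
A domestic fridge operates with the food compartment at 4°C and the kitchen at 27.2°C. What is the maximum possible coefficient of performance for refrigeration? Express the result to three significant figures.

In absolute terms T_C = 277.15 K and T_H = 300.35 K, so ΔT = 23.20 K.
For a reversible cycle, COP_Carnot = T_C/ΔT = 277.15/23.20 = 11.95.

11.9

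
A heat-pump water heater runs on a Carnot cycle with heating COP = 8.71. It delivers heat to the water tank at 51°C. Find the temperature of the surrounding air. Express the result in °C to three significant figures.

13.8 °C

COP_HP = T_H/(T_H − T_C) gives T_H − T_C = T_H/COP.
With T_H = 324.15 K, T_C = 324.15 × (1 − 1/8.71) = 286.93 K.
Converting, 286.93 K = 13.78°C.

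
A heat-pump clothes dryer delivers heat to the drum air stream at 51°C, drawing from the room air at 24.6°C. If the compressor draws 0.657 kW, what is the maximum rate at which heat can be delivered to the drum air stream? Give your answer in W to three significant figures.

8070 W

In absolute terms T_C = 297.75 K and T_H = 324.15 K, so ΔT = 26.40 K.
COP_Carnot = T_H/ΔT = 324.15/26.40 = 12.28.
Q̇_max = COP_Carnot × Ẇ = 12.28 × 0.6570 kW = 8.067 kW = 8067 W.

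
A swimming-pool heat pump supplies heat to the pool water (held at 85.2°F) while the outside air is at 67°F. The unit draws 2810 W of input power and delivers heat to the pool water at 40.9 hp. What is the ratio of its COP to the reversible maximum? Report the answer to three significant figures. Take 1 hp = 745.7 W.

Converting, Q̇_H = 40.90 hp = 30500 W, so COP_actual = Q̇_H/Ẇ = 30500/2810 = 10.85.
In absolute terms T_C = 292.59 K and T_H = 302.71 K, so ΔT = 10.11 K.
COP_Carnot = T_H/ΔT = 302.71/10.11 = 29.94.
η_II = COP_actual/COP_Carnot = 10.85/29.94 = 0.3625.

0.363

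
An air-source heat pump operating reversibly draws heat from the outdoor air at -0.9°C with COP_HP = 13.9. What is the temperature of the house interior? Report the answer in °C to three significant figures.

COP_HP = T_H/(T_H − T_C) rearranges to T_H = COP·T_C/(COP − 1).
With T_C = 272.25 K, T_H = 13.9 × 272.25/12.90 = 293.35 K.
Converting, 293.35 K = 20.20°C.

20.2 °C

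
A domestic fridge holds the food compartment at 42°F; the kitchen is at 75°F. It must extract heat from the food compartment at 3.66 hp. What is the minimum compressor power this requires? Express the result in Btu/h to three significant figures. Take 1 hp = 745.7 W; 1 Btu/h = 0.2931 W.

In absolute terms T_C = 278.71 K and T_H = 297.04 K, so ΔT = 18.33 K.
COP_Carnot = T_C/ΔT = 278.71/18.33 = 15.20.
Ẇ_min = Q̇/COP_Carnot = 3.660/15.20 = 0.2408 hp = 612.5 Btu/h.

613 Btu/h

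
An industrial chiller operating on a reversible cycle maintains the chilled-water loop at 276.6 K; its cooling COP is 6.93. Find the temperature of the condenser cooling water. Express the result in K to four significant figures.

316.5 K

COP_R = T_C/(T_H − T_C) gives T_H − T_C = T_C/COP.
With T_C = 276.60 K, T_H = 276.60 × (1 + 1/6.93) = 316.51 K.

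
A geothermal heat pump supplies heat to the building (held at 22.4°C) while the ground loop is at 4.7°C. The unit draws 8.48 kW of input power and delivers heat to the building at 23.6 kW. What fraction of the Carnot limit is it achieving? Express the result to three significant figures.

COP_actual = Q̇_H/Ẇ = 23.60/8.480 = 2.783.
In absolute terms T_C = 277.85 K and T_H = 295.55 K, so ΔT = 17.70 K.
COP_Carnot = T_H/ΔT = 295.55/17.70 = 16.70.
η_II = COP_actual/COP_Carnot = 2.783/16.70 = 0.1667.

0.167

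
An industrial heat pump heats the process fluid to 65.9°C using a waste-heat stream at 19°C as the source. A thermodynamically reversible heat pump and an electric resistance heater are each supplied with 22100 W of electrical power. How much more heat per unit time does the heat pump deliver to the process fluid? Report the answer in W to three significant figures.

138000 W

In absolute terms T_C = 292.15 K and T_H = 339.05 K, so ΔT = 46.90 K.
COP_Carnot = T_H/ΔT = 339.05/46.90 = 7.229.
The heat pump delivers Q̇_H = COP × Ẇ = 159800 W; the resistance heater delivers Ẇ = 22100 W.
Extra = (COP − 1)·Ẇ = 137700 W.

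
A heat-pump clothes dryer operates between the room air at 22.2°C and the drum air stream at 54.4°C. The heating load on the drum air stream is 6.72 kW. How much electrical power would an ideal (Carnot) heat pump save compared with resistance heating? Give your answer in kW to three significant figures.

6.06 kW

In absolute terms T_C = 295.35 K and T_H = 327.55 K, so ΔT = 32.20 K.
COP_Carnot = T_H/ΔT = 327.55/32.20 = 10.17.
Resistance heating needs Ẇ_res = Q̇_H = 6.720 kW; the reversible heat pump needs only Ẇ_hp = Q̇_H/COP = 0.6606 kW.
Saving = 6.720 − 0.6606 = 6.059 kW.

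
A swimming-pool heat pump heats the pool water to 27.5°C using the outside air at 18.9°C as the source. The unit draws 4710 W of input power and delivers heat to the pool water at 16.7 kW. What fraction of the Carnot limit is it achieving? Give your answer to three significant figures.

0.101

Converting, Q̇_H = 16.70 kW = 16700 W, so COP_actual = Q̇_H/Ẇ = 16700/4710 = 3.546.
In absolute terms T_C = 292.05 K and T_H = 300.65 K, so ΔT = 8.600 K.
COP_Carnot = T_H/ΔT = 300.65/8.600 = 34.96.
η_II = COP_actual/COP_Carnot = 3.546/34.96 = 0.1014.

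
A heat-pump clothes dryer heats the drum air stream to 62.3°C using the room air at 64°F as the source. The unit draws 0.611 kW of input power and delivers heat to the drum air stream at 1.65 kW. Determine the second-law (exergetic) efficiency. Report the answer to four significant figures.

COP_actual = Q̇_H/Ẇ = 1.650/0.6110 = 2.700.
In absolute terms T_C = 290.93 K and T_H = 335.45 K, so ΔT = 44.52 K.
COP_Carnot = T_H/ΔT = 335.45/44.52 = 7.534.
η_II = COP_actual/COP_Carnot = 2.700/7.534 = 0.3584.

0.3584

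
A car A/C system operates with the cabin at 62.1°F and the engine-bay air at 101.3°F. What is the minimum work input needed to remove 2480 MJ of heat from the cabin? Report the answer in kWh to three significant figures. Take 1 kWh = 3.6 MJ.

51.8 kWh

In absolute terms T_C = 289.87 K and T_H = 311.65 K, so ΔT = 21.78 K.
The reversible limit is COP_R = T_C/ΔT = 13.31, so W_min = Q_C/COP = Q_C·ΔT/T_C.
W_min = 2480 × 21.78/289.87 = 186.3 MJ = 51.76 kWh.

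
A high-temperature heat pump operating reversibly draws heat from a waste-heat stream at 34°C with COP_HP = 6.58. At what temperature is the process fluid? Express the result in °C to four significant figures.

COP_HP = T_H/(T_H − T_C) rearranges to T_H = COP·T_C/(COP − 1).
With T_C = 307.15 K, T_H = 6.58 × 307.15/5.580 = 362.19 K.
Converting, 362.19 K = 89.04°C.

89.04 °C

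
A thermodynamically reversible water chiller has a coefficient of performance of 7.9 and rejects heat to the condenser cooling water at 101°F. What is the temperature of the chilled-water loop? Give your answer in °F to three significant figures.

38.0 °F

For a Carnot refrigerator COP_R = T_C/(T_H − T_C), so T_C = COP·T_H/(1 + COP).
With T_H = 311.48 K, T_C = 7.9 × 311.48/8.900 = 276.49 K.
Converting, 276.49 K = 38.00°F.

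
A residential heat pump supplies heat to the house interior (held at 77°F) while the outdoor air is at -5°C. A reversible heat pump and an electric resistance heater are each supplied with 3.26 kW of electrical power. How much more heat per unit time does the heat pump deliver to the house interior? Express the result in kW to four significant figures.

29.14 kW

In absolute terms T_C = 268.15 K and T_H = 298.15 K, so ΔT = 30.00 K.
COP_Carnot = T_H/ΔT = 298.15/30.00 = 9.938.
The heat pump delivers Q̇_H = COP × Ẇ = 32.40 kW; the resistance heater delivers Ẇ = 3.260 kW.
Extra = (COP − 1)·Ẇ = 29.14 kW.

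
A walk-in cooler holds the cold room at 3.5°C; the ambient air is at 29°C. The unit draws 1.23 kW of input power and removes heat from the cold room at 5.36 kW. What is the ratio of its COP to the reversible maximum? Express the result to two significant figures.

COP_actual = Q̇_C/Ẇ = 5.360/1.230 = 4.358.
In absolute terms T_C = 276.65 K and T_H = 302.15 K, so ΔT = 25.50 K.
COP_Carnot = T_C/ΔT = 276.65/25.50 = 10.85.
η_II = COP_actual/COP_Carnot = 4.358/10.85 = 0.4017.

0.40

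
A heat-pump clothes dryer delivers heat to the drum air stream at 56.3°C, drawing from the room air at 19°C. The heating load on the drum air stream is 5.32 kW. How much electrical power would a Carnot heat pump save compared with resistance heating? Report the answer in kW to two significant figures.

4.7 kW

In absolute terms T_C = 292.15 K and T_H = 329.45 K, so ΔT = 37.30 K.
COP_Carnot = T_H/ΔT = 329.45/37.30 = 8.832.
Resistance heating needs Ẇ_res = Q̇_H = 5.320 kW; the reversible heat pump needs only Ẇ_hp = Q̇_H/COP = 0.6023 kW.
Saving = 5.320 − 0.6023 = 4.718 kW.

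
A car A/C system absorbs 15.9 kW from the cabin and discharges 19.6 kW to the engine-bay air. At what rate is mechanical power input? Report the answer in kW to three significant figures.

For a cyclic device the first law requires Q̇_H = Q̇_C + Ẇ.
Ẇ = Q̇_H − Q̇_C = 3.700 kW.

3.70 kW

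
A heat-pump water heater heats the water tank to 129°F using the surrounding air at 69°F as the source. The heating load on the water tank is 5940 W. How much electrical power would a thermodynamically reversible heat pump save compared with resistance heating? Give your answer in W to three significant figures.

5330 W

In absolute terms T_C = 293.71 K and T_H = 327.04 K, so ΔT = 33.33 K.
COP_Carnot = T_H/ΔT = 327.04/33.33 = 9.811.
Resistance heating needs Ẇ_res = Q̇_H = 5940 W; the reversible heat pump needs only Ẇ_hp = Q̇_H/COP = 605.4 W.
Saving = 5940 − 605.4 = 5335 W.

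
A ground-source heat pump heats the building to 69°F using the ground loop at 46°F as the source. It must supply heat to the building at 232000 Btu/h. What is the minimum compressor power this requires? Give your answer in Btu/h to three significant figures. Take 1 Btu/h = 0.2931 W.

In absolute terms T_C = 280.93 K and T_H = 293.71 K, so ΔT = 12.78 K.
COP_Carnot = T_H/ΔT = 293.71/12.78 = 22.99.
Ẇ_min = Q̇/COP_Carnot = 232000/22.99 = 10090 Btu/h.

10100 Btu/h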